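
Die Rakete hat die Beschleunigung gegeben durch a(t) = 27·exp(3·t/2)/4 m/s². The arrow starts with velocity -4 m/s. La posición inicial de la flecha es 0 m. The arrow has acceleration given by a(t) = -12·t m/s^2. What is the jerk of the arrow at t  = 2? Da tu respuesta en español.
Partiendo de la aceleración a(t) = -12·t, tomamos 1 derivada. La derivada de la aceleración da la sacudida: j(t) = -12. Usando j(t) = -12 y sustituyendo t = 2, encontramos j = -12.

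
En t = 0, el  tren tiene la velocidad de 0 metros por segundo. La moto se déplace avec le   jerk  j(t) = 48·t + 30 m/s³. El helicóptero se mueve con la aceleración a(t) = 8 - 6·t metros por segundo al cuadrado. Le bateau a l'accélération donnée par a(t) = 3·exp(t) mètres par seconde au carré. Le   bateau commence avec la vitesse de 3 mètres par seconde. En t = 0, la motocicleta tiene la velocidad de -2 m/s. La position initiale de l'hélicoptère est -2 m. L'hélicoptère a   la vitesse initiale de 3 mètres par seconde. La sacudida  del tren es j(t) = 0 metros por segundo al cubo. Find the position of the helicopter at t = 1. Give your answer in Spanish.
Debemos encontrar la integral de nuestra ecuación de la aceleración a(t) = 8 - 6·t 2 veces. La antiderivada de la aceleración es la velocidad. Usando v(0) = 3, obtenemos v(t) = -3·t^2 + 8·t + 3. La integral de la velocidad es la posición. Usando x(0) = -2, obtenemos x(t) = -t^3 + 4·t^2 + 3·t - 2. Tenemos la posición x(t) = -t^3 + 4·t^2 + 3·t - 2. Sustituyendo t = 1: x(1) = 4.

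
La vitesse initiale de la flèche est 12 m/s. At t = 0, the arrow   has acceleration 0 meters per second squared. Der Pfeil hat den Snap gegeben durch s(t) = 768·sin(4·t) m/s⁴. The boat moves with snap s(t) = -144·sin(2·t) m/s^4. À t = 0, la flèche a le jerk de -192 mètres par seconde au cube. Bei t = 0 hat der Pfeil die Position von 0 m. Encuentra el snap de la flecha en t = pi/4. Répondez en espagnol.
De la ecuación del snap s(t) = 768·sin(4·t), sustituimos t = pi/4 para obtener s = 0.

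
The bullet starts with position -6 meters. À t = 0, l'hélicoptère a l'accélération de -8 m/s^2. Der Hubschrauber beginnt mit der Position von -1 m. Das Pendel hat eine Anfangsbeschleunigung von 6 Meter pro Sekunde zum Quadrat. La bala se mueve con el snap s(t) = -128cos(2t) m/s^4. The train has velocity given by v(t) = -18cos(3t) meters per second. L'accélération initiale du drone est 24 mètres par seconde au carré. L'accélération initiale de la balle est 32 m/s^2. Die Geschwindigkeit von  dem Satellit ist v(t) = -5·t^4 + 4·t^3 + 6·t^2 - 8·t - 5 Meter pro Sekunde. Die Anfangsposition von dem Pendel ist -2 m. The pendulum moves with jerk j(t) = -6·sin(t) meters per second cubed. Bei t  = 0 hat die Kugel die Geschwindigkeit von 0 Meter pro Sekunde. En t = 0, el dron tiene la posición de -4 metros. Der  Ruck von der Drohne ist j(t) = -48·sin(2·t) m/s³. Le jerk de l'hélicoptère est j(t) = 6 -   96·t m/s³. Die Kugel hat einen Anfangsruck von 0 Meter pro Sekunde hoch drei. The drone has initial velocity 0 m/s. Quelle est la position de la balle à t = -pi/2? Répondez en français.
En partant du snap s(t) = -128·cos(2·t), nous prenons 4 primitives. La primitive du snap est le jerk. En utilisant j(0) = 0, nous obtenons j(t) = -64·sin(2·t). En prenant ∫j(t)dt et en appliquant a(0) = 32, nous trouvons a(t) = 32·cos(2·t). L'intégrale de l'accélération est la vitesse. En utilisant v(0) = 0, nous obtenons v(t) = 16·sin(2·t). En prenant ∫v(t)dt et en appliquant x(0) = -6, nous trouvons x(t) = 2 - 8·cos(2·t). En utilisant x(t) = 2 - 8·cos(2·t) et en substituant t = -pi/2, nous trouvons x = 10.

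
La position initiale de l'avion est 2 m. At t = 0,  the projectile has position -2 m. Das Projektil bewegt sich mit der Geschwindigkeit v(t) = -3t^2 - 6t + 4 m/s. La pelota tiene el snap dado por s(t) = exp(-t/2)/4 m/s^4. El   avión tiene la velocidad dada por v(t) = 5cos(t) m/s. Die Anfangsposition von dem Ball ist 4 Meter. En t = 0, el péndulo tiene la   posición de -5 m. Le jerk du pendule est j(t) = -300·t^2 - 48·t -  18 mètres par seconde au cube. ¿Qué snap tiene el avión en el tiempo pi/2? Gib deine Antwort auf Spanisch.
Partiendo de la velocidad v(t) = 5·cos(t), tomamos 3 derivadas. Derivando la velocidad, obtenemos la aceleración: a(t) = -5·sin(t). Tomando d/dt de a(t), encontramos j(t) = -5·cos(t). La derivada de la sacudida da el snap: s(t) = 5·sin(t). Tenemos el snap s(t) = 5·sin(t). Sustituyendo t = pi/2: s(pi/2) = 5.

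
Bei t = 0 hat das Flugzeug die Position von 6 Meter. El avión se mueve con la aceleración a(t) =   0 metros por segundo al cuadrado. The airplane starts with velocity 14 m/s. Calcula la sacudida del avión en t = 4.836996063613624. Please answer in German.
Wir müssen unsere Gleichung für die Beschleunigung a(t) = 0 1-mal ableiten. Durch Ableiten von der Beschleunigung erhalten wir den Ruck: j(t) = 0. Mit j(t) = 0 und Einsetzen von t = 4.836996063613624, finden wir j = 0.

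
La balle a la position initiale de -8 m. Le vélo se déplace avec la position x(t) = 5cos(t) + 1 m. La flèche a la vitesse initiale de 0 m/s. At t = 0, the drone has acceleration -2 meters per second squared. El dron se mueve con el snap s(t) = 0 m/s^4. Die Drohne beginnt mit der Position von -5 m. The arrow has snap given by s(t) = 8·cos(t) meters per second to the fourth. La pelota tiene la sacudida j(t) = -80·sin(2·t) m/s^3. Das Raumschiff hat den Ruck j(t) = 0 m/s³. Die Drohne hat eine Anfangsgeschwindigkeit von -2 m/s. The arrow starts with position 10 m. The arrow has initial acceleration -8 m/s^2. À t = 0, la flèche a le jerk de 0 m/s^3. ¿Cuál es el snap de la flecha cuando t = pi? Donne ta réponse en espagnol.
De la ecuación del snap s(t) = 8·cos(t), sustituimos t = pi para obtener s = -8.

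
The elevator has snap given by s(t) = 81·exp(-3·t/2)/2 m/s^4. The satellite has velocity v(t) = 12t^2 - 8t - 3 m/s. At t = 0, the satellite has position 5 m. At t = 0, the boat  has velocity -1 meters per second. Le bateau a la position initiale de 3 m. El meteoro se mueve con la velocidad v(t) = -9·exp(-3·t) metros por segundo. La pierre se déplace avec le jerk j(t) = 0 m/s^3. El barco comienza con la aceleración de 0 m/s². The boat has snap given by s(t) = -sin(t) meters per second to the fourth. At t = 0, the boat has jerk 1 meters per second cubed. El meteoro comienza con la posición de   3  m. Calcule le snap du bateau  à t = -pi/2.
En utilisant s(t) = -sin(t) et en substituant t = -pi/2, nous trouvons s = 1.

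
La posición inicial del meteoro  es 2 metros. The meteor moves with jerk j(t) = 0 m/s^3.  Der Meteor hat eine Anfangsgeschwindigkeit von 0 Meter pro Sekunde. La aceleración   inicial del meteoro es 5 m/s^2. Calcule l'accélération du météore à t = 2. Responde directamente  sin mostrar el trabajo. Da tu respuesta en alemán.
Die Beschleunigung bei t = 2 ist a = 5.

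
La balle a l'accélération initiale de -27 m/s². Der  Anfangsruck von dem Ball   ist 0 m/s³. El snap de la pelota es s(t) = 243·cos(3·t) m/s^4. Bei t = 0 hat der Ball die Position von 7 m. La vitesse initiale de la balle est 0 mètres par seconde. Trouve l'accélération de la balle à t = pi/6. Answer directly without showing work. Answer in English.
The answer is 0.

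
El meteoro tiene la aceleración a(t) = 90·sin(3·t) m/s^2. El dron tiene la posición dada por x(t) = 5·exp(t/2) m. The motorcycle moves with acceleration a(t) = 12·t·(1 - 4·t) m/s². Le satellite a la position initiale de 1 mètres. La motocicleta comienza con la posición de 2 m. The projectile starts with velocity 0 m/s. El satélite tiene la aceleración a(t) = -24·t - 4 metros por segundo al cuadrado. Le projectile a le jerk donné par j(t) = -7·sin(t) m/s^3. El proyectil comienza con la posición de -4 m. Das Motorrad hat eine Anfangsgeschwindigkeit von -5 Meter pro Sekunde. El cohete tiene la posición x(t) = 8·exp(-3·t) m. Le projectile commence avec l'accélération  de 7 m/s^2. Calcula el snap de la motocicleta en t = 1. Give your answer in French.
En partant de l'accélération a(t) = 12·t·(1 - 4·t), nous prenons 2 dérivées. En dérivant l'accélération, nous obtenons le jerk: j(t) = 12 - 96·t. La dérivée du jerk donne le snap: s(t) = -96. Nous avons le snap s(t) = -96. En substituant t = 1: s(1) = -96.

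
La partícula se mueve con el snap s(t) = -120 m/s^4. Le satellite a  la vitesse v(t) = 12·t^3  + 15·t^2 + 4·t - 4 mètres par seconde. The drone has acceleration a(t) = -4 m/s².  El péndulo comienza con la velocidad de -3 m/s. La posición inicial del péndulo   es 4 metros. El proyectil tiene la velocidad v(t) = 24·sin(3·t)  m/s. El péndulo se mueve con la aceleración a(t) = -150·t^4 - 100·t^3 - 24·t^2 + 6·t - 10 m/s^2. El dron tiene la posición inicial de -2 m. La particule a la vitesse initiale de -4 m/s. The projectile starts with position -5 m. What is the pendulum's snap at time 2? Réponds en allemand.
Wir müssen unsere Gleichung für die Beschleunigung a(t) = -150·t^4 - 100·t^3 - 24·t^2 + 6·t - 10 2-mal ableiten. Mit d/dt von a(t) finden wir j(t) = -600·t^3 - 300·t^2 - 48·t + 6. Durch Ableiten von dem Ruck erhalten wir den Snap: s(t) = -1800·t^2 - 600·t - 48. Wir haben den Snap s(t) = -1800·t^2 - 600·t - 48. Durch Einsetzen von t = 2: s(2) = -8448.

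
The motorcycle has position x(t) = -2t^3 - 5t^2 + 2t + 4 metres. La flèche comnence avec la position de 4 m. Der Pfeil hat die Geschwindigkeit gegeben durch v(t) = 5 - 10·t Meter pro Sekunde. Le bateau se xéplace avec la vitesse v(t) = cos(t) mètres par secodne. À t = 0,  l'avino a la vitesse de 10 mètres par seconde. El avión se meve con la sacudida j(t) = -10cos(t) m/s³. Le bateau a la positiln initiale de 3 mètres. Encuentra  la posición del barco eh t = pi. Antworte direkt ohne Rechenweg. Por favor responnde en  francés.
x(pi) = 3.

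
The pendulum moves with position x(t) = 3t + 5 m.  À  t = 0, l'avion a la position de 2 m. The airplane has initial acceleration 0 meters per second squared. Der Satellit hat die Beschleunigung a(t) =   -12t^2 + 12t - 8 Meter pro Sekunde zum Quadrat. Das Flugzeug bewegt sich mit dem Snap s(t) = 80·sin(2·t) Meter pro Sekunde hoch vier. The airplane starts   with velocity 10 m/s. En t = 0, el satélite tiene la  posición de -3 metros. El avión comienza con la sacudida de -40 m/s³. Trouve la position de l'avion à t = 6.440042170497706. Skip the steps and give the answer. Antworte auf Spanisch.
En t = 6.440042170497706, x = 3.54296615606386.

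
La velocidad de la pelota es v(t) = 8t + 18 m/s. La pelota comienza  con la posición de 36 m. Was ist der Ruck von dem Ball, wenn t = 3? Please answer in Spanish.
Partiendo de la velocidad v(t) = 8·t + 18, tomamos 2 derivadas. La derivada de la velocidad da la aceleración: a(t) = 8. Derivando la aceleración, obtenemos la sacudida: j(t) = 0. Usando j(t) = 0 y sustituyendo t = 3, encontramos j = 0.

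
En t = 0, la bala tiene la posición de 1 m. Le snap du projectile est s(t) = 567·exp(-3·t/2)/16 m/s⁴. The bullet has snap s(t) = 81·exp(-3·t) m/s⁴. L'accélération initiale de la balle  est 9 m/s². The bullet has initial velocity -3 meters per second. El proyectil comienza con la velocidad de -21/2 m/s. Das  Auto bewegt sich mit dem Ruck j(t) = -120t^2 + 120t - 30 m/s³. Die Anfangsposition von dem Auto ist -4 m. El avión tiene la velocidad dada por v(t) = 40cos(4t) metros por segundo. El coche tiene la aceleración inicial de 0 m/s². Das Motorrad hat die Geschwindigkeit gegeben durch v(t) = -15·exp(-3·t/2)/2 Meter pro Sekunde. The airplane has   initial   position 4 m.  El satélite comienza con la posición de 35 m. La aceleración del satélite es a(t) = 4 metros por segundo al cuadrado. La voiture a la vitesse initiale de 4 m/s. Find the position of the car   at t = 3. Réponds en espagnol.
Necesitamos integrar nuestra ecuación de la sacudida j(t) = -120·t^2 + 120·t - 30 3 veces. La integral de la sacudida, con a(0) = 0, da la aceleración: a(t) = 10·t·(-4·t^2 + 6·t - 3). La integral de la aceleración, con v(0) = 4, da la velocidad: v(t) = -10·t^4 + 20·t^3 - 15·t^2 + 4. La integral de la velocidad, con x(0) = -4, da la posición: x(t) = -2·t^5 + 5·t^4 - 5·t^3 + 4·t - 4. De la ecuación de la posición x(t) = -2·t^5 + 5·t^4 - 5·t^3 + 4·t - 4, sustituimos t = 3 para obtener x = -208.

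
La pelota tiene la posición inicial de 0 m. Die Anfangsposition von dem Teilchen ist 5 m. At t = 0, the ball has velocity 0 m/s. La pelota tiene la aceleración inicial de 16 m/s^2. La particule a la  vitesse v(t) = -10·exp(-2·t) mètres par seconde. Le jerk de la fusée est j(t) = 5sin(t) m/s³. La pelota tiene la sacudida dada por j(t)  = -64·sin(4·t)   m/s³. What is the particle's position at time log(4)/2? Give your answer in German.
Wir müssen die Stammfunktion unserer Gleichung für die Geschwindigkeit v(t) = -10·exp(-2·t) 1-mal finden. Durch Integration von der Geschwindigkeit und Verwendung der Anfangsbedingung x(0) = 5, erhalten wir x(t) = 5·exp(-2·t). Mit x(t) = 5·exp(-2·t) und Einsetzen von t = log(4)/2, finden wir x = 5/4.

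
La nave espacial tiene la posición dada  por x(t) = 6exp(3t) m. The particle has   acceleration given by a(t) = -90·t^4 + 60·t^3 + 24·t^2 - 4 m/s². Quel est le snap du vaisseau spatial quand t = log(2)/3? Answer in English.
To solve this, we need to take 4 derivatives of our position equation x(t) = 6·exp(3·t). Differentiating position, we get velocity: v(t) = 18·exp(3·t). The derivative of velocity gives acceleration: a(t) = 54·exp(3·t). Differentiating acceleration, we get jerk: j(t) = 162·exp(3·t). Differentiating jerk, we get snap: s(t) = 486·exp(3·t). Using s(t) = 486·exp(3·t) and substituting t = log(2)/3, we find s = 972.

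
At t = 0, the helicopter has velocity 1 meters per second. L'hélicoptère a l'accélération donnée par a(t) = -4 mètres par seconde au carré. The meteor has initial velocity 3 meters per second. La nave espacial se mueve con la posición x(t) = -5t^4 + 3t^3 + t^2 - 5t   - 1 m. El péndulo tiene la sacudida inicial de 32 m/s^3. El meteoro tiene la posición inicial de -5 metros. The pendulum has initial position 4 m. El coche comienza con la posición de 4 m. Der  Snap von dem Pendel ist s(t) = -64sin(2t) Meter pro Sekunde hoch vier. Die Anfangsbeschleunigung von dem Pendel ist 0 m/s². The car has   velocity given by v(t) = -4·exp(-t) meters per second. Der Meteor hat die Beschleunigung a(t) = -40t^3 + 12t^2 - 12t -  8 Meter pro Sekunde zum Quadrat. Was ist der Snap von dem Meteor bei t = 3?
Ausgehend von der Beschleunigung a(t) = -40·t^3 + 12·t^2 - 12·t - 8, nehmen wir 2 Ableitungen. Durch Ableiten von der Beschleunigung erhalten wir den Ruck: j(t) = -120·t^2 + 24·t - 12. Durch Ableiten von dem Ruck erhalten wir den Snap: s(t) = 24 - 240·t. Mit s(t) = 24 - 240·t und Einsetzen von t = 3, finden wir s = -696.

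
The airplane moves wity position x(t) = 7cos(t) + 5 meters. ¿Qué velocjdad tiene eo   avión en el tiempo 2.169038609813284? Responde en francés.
Pour résoudre ceci, nous devons prendre 1 dérivée de notre équation de la position x(t) = 7·cos(t) + 5. La dérivée de la position donne la vitesse: v(t) = -7·sin(t). En utilisant v(t) = -7·sin(t) et en substituant t = 2.169038609813284, nous trouvons v = -5.78428774768121.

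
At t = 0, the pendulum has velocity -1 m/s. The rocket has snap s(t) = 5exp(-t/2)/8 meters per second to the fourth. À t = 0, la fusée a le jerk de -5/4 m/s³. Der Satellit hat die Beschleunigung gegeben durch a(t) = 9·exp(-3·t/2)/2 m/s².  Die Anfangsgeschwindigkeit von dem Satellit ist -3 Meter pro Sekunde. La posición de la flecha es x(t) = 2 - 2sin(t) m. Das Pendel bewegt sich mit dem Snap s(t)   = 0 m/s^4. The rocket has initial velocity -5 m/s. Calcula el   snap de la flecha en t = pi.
Para resolver esto, necesitamos tomar 4 derivadas de nuestra ecuación de la posición x(t) = 2 - 2·sin(t). Tomando d/dt de x(t), encontramos v(t) = -2·cos(t). Derivando la velocidad, obtenemos la aceleración: a(t) = 2·sin(t). Derivando la aceleración, obtenemos la sacudida: j(t) = 2·cos(t). Derivando la sacudida, obtenemos el snap: s(t) = -2·sin(t). Usando s(t) = -2·sin(t) y sustituyendo t = pi, encontramos s = 0.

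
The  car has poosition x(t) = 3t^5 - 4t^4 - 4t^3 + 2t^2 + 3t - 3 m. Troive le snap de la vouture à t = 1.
Nous devons dériver notre équation de la position x(t) = 3·t^5 - 4·t^4 - 4·t^3 + 2·t^2 + 3·t - 3 4 fois. En prenant d/dt de x(t), nous trouvons v(t) = 15·t^4 - 16·t^3 - 12·t^2 + 4·t + 3. En prenant d/dt de v(t), nous trouvons a(t) = 60·t^3 - 48·t^2 - 24·t + 4. En dérivant l'accélération, nous obtenons le jerk: j(t) = 180·t^2 - 96·t - 24. La dérivée du jerk donne le snap: s(t) = 360·t - 96. De l'équation du snap s(t) = 360·t - 96, nous substituons t = 1 pour obtenir s = 264.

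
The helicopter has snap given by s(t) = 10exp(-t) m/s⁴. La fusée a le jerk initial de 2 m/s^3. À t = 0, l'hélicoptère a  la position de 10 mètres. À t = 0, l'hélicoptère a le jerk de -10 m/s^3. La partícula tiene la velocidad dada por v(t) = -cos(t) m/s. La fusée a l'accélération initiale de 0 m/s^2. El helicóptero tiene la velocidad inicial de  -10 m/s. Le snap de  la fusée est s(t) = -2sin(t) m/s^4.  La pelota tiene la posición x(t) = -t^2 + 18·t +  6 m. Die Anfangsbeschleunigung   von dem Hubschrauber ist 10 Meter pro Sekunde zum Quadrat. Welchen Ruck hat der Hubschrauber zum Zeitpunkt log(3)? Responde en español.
Partiendo del snap s(t) = 10·exp(-t), tomamos 1 integral. La integral del snap, con j(0) = -10, da la sacudida: j(t) = -10·exp(-t). De la ecuación de la sacudida j(t) = -10·exp(-t), sustituimos t = log(3) para obtener j = -10/3.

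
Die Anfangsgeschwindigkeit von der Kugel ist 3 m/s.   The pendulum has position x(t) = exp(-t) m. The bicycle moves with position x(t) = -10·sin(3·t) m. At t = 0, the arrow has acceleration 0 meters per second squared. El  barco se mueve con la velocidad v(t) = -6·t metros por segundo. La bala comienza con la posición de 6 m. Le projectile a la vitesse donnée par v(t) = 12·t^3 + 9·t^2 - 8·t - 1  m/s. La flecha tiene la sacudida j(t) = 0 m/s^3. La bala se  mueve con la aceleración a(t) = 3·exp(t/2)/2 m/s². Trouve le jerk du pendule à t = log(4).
En partant de la position x(t) = exp(-t), nous prenons 3 dérivées. La dérivée de la position donne la vitesse: v(t) = -exp(-t). En prenant d/dt de v(t), nous trouvons a(t) = exp(-t). En prenant d/dt de a(t), nous trouvons j(t) = -exp(-t). En utilisant j(t) = -exp(-t) et en substituant t = log(4), nous trouvons j = -1/4.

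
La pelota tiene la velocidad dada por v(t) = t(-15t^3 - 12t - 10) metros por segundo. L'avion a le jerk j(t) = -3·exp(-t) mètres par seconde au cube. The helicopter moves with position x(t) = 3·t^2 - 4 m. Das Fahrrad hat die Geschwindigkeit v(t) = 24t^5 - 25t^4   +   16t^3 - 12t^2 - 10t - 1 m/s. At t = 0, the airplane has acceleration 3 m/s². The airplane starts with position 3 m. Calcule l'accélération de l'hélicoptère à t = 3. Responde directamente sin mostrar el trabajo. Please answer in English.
a(3) = 6.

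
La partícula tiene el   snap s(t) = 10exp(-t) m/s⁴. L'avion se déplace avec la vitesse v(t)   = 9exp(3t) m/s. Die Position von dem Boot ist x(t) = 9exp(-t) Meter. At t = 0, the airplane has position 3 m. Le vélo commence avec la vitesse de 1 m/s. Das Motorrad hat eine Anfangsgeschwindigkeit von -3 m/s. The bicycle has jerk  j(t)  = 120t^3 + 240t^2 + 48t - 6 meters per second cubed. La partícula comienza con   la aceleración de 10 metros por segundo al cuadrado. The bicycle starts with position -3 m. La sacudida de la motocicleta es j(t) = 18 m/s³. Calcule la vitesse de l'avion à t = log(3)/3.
En utilisant v(t) = 9·exp(3·t) et en substituant t = log(3)/3, nous trouvons v = 27.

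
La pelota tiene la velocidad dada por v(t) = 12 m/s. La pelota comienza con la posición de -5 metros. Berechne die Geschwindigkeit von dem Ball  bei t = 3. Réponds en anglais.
Using v(t) = 12 and substituting t = 3, we find v = 12.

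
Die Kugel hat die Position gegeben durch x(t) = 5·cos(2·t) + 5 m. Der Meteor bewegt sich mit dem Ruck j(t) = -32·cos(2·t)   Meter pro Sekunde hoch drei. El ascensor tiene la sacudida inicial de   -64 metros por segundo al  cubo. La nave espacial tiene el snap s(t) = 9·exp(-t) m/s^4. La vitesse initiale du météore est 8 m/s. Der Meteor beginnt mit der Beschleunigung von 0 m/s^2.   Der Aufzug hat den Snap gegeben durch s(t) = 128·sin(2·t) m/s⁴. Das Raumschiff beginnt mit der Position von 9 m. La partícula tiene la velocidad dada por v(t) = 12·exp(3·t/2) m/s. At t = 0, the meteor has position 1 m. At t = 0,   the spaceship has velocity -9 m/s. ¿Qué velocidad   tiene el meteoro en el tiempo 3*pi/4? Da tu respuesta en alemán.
Um dies zu lösen, müssen wir 2 Integrale unserer Gleichung für den Ruck j(t) = -32·cos(2·t) finden. Das Integral von dem Ruck ist die Beschleunigung. Mit a(0) = 0 erhalten wir a(t) = -16·sin(2·t). Durch Integration von der Beschleunigung und Verwendung der Anfangsbedingung v(0) = 8, erhalten wir v(t) = 8·cos(2·t). Aus der Gleichung für die Geschwindigkeit v(t) = 8·cos(2·t), setzen wir t = 3*pi/4 ein und erhalten v = 0.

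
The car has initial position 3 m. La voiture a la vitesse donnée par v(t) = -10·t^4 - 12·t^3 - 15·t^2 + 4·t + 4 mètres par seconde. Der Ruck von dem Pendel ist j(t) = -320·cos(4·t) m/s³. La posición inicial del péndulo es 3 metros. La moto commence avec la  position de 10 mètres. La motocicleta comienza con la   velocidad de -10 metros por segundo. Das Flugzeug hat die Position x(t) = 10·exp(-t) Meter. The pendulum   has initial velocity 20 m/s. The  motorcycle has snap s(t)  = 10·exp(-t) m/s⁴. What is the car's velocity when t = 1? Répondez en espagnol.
Tenemos la velocidad v(t) = -10·t^4 - 12·t^3 - 15·t^2 + 4·t + 4. Sustituyendo t = 1: v(1) = -29.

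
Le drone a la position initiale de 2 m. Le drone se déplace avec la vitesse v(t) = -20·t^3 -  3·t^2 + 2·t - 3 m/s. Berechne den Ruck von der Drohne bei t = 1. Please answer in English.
To solve this, we need to take 2 derivatives of our velocity equation v(t) = -20·t^3 - 3·t^2 + 2·t - 3. The derivative of velocity gives acceleration: a(t) = -60·t^2 - 6·t + 2. Taking d/dt of a(t), we find j(t) = -120·t - 6. We have jerk j(t) = -120·t - 6. Substituting t = 1: j(1) = -126.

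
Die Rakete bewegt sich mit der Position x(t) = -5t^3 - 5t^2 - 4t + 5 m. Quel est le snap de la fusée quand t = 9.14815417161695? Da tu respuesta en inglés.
Starting from position x(t) = -5·t^3 - 5·t^2 - 4·t + 5, we take 4 derivatives. The derivative of position gives velocity: v(t) = -15·t^2 - 10·t - 4. Differentiating velocity, we get acceleration: a(t) = -30·t - 10. Differentiating acceleration, we get jerk: j(t) = -30. Taking d/dt of j(t), we find s(t) = 0. From the given snap equation s(t) = 0, we substitute t = 9.14815417161695 to get s = 0.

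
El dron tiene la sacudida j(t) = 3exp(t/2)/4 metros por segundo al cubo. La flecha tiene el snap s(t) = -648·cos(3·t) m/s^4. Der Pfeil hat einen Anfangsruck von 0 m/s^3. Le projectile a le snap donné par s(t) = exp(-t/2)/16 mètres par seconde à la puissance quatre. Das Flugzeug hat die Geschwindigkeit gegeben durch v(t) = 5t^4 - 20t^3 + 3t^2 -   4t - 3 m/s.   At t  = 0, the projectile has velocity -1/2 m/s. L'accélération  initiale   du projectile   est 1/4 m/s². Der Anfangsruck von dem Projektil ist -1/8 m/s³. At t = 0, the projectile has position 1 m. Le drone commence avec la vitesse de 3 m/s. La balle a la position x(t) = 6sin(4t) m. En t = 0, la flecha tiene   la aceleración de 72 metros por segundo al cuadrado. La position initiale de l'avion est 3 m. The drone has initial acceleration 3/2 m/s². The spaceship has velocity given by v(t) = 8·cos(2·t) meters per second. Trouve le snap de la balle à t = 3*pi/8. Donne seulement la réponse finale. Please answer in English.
At t = 3*pi/8, s = -1536.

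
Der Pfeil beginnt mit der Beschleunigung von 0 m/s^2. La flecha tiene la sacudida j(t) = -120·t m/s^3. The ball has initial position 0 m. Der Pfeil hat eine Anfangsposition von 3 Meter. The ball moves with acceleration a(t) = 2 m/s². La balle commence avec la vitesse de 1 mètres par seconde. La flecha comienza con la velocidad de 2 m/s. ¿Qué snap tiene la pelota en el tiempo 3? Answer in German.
Ausgehend von der Beschleunigung a(t) = 2, nehmen wir 2 Ableitungen. Mit d/dt von a(t) finden wir j(t) = 0. Mit d/dt von j(t) finden wir s(t) = 0. Aus der Gleichung für den Snap s(t) = 0, setzen wir t = 3 ein und erhalten s = 0.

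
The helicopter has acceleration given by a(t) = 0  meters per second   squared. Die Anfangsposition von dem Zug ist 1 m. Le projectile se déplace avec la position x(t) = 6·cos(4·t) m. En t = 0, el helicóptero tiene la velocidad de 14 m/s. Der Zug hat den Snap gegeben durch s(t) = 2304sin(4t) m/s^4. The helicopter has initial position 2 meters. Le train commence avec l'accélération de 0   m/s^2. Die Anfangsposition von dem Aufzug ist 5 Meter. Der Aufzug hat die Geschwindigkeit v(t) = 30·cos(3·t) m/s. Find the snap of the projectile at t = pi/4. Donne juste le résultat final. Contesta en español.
En t = pi/4, s = -1536.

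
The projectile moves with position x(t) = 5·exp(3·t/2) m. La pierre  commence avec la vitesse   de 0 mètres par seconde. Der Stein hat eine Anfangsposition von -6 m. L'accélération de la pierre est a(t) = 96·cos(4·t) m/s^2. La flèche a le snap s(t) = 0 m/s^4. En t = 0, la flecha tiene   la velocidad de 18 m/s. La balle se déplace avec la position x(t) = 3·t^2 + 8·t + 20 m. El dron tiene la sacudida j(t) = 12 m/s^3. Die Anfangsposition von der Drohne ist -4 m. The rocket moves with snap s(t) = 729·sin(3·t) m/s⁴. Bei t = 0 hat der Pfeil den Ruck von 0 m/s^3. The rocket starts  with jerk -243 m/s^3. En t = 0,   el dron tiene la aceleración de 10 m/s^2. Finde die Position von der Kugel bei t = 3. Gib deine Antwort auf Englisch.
We have position x(t) = 3·t^2 + 8·t + 20. Substituting t = 3: x(3) = 71.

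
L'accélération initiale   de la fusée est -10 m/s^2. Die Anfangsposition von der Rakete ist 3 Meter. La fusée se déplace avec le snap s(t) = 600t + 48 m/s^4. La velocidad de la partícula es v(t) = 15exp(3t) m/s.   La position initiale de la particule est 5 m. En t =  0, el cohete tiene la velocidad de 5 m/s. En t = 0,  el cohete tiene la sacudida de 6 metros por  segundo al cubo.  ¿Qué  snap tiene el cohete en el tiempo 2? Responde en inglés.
From the given snap equation s(t) = 600·t + 48, we substitute t = 2 to get s = 1248.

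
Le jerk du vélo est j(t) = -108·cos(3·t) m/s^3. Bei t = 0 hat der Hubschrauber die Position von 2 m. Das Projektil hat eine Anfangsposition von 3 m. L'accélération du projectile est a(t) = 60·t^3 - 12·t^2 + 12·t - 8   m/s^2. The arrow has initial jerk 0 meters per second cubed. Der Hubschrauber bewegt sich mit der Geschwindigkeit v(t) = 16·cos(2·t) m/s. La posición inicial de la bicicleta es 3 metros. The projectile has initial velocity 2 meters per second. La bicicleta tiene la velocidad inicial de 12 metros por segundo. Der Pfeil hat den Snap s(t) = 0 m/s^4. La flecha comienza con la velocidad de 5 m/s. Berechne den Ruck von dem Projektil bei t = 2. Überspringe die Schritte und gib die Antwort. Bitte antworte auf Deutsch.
Bei t = 2, j = 684.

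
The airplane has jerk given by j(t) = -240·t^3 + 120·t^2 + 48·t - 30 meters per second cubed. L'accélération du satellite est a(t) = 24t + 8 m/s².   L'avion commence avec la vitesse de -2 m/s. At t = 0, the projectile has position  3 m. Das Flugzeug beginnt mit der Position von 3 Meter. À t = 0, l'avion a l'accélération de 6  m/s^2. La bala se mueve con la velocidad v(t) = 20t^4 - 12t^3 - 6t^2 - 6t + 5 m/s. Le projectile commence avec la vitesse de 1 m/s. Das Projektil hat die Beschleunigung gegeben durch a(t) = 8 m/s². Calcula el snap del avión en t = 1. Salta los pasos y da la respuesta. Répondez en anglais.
The answer is -432.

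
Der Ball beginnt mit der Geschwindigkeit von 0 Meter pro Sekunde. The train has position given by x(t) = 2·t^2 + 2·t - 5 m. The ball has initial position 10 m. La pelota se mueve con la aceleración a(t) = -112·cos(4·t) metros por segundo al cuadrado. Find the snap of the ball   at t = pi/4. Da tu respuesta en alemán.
Wir müssen unsere Gleichung für die Beschleunigung a(t) = -112·cos(4·t) 2-mal ableiten. Durch Ableiten von der Beschleunigung erhalten wir den Ruck: j(t) = 448·sin(4·t). Die Ableitung von dem Ruck ergibt den Snap: s(t) = 1792·cos(4·t). Mit s(t) = 1792·cos(4·t) und Einsetzen von t = pi/4, finden wir s = -1792.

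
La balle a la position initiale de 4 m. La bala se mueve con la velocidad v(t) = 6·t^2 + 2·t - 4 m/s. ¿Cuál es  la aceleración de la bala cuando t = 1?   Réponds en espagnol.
Debemos derivar nuestra ecuación de la velocidad v(t) = 6·t^2 + 2·t - 4 1 vez. La derivada de la velocidad da la aceleración: a(t) = 12·t + 2. Tenemos la aceleración a(t) = 12·t + 2. Sustituyendo t = 1: a(1) = 14.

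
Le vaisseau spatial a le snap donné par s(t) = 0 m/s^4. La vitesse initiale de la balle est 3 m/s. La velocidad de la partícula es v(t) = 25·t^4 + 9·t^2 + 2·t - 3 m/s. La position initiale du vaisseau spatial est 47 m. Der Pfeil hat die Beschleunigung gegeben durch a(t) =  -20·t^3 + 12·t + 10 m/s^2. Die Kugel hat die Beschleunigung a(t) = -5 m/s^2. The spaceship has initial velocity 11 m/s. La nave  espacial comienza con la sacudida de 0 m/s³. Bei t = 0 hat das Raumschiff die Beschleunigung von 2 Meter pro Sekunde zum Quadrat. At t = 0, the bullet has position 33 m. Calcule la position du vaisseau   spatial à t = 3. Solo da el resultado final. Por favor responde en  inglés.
The position at t = 3 is x = 89.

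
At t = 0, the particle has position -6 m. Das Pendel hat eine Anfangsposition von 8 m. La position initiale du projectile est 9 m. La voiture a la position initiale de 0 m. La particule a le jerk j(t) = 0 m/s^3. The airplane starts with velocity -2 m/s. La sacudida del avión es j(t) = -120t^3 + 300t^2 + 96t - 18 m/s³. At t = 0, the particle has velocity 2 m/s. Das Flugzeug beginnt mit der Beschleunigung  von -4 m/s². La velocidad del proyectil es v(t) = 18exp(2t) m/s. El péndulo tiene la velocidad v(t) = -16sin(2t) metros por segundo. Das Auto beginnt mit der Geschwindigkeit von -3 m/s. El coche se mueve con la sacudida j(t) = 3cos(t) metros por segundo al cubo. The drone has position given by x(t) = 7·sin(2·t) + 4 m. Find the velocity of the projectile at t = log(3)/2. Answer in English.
We have velocity v(t) = 18·exp(2·t). Substituting t = log(3)/2: v(log(3)/2) = 54.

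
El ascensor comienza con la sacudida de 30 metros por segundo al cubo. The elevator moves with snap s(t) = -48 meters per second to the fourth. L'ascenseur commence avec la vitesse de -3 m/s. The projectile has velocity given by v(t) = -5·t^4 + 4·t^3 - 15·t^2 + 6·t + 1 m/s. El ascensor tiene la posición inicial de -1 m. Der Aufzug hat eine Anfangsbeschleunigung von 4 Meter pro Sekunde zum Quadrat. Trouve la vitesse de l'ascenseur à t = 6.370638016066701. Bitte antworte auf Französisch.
En partant du snap s(t) = -48, nous prenons 3 primitives. En prenant ∫s(t)dt et en appliquant j(0) = 30, nous trouvons j(t) = 30 - 48·t. En prenant ∫j(t)dt et en appliquant a(0) = 4, nous trouvons a(t) = -24·t^2 + 30·t + 4. En prenant ∫a(t)dt et en appliquant v(0) = -3, nous trouvons v(t) = -8·t^3 + 15·t^2 + 4·t - 3. En utilisant v(t) = -8·t^3 + 15·t^2 + 4·t - 3 et en substituant t = 6.370638016066701, nous trouvons v = -1437.16223233280.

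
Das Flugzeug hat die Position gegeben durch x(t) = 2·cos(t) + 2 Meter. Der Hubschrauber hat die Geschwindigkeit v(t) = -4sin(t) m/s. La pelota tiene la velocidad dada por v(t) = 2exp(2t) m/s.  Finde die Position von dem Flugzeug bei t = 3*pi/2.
Aus der Gleichung für die Position x(t) = 2·cos(t) + 2, setzen wir t = 3*pi/2 ein und erhalten x = 2.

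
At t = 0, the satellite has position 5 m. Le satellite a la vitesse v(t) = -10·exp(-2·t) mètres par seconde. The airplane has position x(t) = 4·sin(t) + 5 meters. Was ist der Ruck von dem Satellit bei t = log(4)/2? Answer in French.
Nous devons dériver notre équation de la vitesse v(t) = -10·exp(-2·t) 2 fois. La dérivée de la vitesse donne l'accélération: a(t) = 20·exp(-2·t). En prenant d/dt de a(t), nous trouvons j(t) = -40·exp(-2·t). En utilisant j(t) = -40·exp(-2·t) et en substituant t = log(4)/2, nous trouvons j = -10.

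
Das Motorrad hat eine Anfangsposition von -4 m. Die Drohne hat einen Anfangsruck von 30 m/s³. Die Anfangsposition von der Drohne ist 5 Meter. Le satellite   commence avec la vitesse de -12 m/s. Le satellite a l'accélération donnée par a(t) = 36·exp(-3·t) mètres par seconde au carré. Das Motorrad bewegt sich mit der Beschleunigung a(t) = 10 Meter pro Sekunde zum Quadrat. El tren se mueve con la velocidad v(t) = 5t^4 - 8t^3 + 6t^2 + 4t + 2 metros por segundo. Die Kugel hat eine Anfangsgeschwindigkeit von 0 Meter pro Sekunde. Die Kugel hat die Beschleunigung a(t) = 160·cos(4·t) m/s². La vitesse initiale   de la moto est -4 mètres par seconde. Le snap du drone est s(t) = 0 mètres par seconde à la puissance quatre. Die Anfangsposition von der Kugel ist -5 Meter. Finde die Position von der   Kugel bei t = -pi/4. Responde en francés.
Nous devons trouver l'intégrale de notre équation de l'accélération a(t) = 160·cos(4·t) 2 fois. L'intégrale de l'accélération, avec v(0) = 0, donne la vitesse: v(t) = 40·sin(4·t). La primitive de la vitesse, avec x(0) = -5, donne la position: x(t) = 5 - 10·cos(4·t). De l'équation de la position x(t) = 5 - 10·cos(4·t), nous substituons t = -pi/4 pour obtenir x = 15.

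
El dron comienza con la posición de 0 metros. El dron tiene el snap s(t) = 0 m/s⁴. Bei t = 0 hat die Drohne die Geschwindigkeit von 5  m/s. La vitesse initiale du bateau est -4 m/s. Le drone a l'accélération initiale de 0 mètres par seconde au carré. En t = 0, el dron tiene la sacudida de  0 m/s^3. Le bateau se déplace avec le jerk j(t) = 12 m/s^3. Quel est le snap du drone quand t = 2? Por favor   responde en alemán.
Wir haben den Snap s(t) = 0. Durch Einsetzen von t = 2: s(2) = 0.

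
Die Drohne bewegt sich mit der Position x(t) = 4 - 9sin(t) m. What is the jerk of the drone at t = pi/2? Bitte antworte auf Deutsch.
Um dies zu lösen, müssen wir 3 Ableitungen unserer Gleichung für die Position x(t) = 4 - 9·sin(t) nehmen. Die Ableitung von der Position ergibt die Geschwindigkeit: v(t) = -9·cos(t). Die Ableitung von der Geschwindigkeit ergibt die Beschleunigung: a(t) = 9·sin(t). Durch Ableiten von der Beschleunigung erhalten wir den Ruck: j(t) = 9·cos(t). Mit j(t) = 9·cos(t) und Einsetzen von t = pi/2, finden wir j = 0.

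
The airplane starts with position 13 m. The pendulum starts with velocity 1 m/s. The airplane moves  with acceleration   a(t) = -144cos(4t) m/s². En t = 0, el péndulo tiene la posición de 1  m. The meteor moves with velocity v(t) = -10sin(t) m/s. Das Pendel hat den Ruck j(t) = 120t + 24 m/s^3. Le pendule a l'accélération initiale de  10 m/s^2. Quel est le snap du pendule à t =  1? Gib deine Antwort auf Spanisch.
Partiendo de la sacudida j(t) = 120·t + 24, tomamos 1 derivada. Derivando la sacudida, obtenemos el snap: s(t) = 120. De la ecuación del snap s(t) = 120, sustituimos t = 1 para obtener s = 120.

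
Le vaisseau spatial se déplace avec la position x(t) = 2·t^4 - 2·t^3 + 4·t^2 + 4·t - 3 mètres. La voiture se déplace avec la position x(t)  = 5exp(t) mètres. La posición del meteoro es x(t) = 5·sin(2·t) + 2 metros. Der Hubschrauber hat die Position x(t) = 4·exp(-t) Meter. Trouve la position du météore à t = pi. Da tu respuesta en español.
Usando x(t) = 5·sin(2·t) + 2 y sustituyendo t = pi, encontramos x = 2.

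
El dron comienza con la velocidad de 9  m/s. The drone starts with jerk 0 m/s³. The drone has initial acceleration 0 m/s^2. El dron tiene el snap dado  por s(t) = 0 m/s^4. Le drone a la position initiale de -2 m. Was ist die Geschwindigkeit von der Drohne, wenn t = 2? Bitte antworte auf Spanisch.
Para resolver esto, necesitamos tomar 3 antiderivadas de nuestra ecuación del snap s(t) = 0. La antiderivada del snap, con j(0) = 0, da la sacudida: j(t) = 0. La integral de la sacudida es la aceleración. Usando a(0) = 0, obtenemos a(t) = 0. Integrando la aceleración y usando la condición inicial v(0) = 9, obtenemos v(t) = 9. Tenemos la velocidad v(t) = 9. Sustituyendo t = 2: v(2) = 9.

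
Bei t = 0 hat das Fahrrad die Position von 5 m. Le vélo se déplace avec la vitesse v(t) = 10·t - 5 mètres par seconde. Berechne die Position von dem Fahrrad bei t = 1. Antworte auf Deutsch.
Um dies zu lösen, müssen wir 1 Integral unserer Gleichung für die Geschwindigkeit v(t) = 10·t - 5 finden. Mit ∫v(t)dt und Anwendung von x(0) = 5, finden wir x(t) = 5·t^2 - 5·t + 5. Aus der Gleichung für die Position x(t) = 5·t^2 - 5·t + 5, setzen wir t = 1 ein und erhalten x = 5.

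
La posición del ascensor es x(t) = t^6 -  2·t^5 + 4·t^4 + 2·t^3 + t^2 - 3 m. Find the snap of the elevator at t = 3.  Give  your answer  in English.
To solve this, we need to take 4 derivatives of our position equation x(t) = t^6 - 2·t^5 + 4·t^4 + 2·t^3 + t^2 - 3. Differentiating position, we get velocity: v(t) = 6·t^5 - 10·t^4 + 16·t^3 + 6·t^2 + 2·t. Taking d/dt of v(t), we find a(t) = 30·t^4 - 40·t^3 + 48·t^2 + 12·t + 2. Taking d/dt of a(t), we find j(t) = 120·t^3 - 120·t^2 + 96·t + 12. Differentiating jerk, we get snap: s(t) = 360·t^2 - 240·t + 96. Using s(t) = 360·t^2 - 240·t + 96 and substituting t = 3, we find s = 2616.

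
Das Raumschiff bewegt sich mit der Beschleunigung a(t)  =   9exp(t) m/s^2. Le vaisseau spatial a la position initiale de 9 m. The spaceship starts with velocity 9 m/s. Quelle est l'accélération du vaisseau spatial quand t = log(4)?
Nous avons l'accélération a(t) = 9·exp(t). En substituant t = log(4): a(log(4)) = 36.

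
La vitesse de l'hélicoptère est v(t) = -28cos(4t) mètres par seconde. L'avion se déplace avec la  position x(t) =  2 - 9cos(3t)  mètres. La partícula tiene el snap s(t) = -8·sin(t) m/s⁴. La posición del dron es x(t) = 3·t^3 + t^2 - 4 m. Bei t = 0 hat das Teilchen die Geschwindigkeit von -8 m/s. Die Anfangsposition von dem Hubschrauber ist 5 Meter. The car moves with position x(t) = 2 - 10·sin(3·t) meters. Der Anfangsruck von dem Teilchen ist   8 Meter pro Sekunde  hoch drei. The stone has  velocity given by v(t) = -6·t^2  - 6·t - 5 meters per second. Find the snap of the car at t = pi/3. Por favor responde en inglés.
We must differentiate our position equation x(t) = 2 - 10·sin(3·t) 4 times. Taking d/dt of x(t), we find v(t) = -30·cos(3·t). Differentiating velocity, we get acceleration: a(t) = 90·sin(3·t). Taking d/dt of a(t), we find j(t) = 270·cos(3·t). Differentiating jerk, we get snap: s(t) = -810·sin(3·t). Using s(t) = -810·sin(3·t) and substituting t = pi/3, we find s = 0.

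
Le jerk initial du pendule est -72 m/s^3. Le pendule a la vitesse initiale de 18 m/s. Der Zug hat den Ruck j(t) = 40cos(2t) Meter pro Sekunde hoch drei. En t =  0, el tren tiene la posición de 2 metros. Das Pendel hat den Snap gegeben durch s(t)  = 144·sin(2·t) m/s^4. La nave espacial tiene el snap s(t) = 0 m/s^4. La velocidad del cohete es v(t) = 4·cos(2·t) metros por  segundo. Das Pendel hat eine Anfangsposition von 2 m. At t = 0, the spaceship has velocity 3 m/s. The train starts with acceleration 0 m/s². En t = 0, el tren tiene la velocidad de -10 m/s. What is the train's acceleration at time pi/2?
We must find the integral of our jerk equation j(t) = 40·cos(2·t) 1 time. The antiderivative of jerk is acceleration. Using a(0) = 0, we get a(t) = 20·sin(2·t). From the given acceleration equation a(t) = 20·sin(2·t), we substitute t = pi/2 to get a = 0.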